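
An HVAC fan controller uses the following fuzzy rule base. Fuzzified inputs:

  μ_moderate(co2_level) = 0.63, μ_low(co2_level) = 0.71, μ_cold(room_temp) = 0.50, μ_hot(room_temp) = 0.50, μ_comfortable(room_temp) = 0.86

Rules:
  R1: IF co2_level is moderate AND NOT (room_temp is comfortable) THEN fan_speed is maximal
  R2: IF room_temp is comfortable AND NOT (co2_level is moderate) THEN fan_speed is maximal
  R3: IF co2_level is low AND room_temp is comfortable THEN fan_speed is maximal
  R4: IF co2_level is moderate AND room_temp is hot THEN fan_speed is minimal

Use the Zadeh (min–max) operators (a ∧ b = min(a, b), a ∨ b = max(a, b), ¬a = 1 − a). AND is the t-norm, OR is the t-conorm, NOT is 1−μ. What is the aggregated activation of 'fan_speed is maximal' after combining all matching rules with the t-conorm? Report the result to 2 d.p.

0.71

R1: moderate=0.63, ¬comfortable=1−0.86=0.14; AND[min(a, b)] → w = 0.14
R2: comfortable=0.86, ¬moderate=1−0.63=0.37; AND[min(a, b)] → w = 0.37
R3: low=0.71, comfortable=0.86; AND[min(a, b)] → w = 0.71
R4: moderate=0.63, hot=0.50; AND[min(a, b)] → w = 0.50
Rules with consequent 'maximal': {R1, R2, R3} → strengths 0.14, 0.37, 0.71
Aggregate via t-conorm [max(a, b)]: 0.71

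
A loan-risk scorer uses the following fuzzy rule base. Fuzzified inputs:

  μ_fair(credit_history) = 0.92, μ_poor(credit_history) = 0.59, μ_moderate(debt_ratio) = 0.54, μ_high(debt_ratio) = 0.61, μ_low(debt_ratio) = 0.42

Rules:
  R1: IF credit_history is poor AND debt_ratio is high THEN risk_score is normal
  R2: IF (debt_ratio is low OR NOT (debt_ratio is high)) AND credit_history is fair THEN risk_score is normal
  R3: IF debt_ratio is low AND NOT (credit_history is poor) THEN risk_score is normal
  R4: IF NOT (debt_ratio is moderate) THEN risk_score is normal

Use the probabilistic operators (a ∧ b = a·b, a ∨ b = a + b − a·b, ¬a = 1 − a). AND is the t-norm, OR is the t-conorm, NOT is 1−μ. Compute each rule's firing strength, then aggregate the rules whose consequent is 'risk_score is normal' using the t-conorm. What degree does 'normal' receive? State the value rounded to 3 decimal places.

R1: poor=0.59, high=0.61; AND[a·b] → w = 0.3599
R2: (low=0.42 OR ¬high=1−0.61=0.39) = 0.6462; AND[a·b] with fair=0.92 → w = 0.5945
R3: low=0.42, ¬poor=1−0.59=0.41; AND[a·b] → w = 0.1722
R4: ¬moderate=1−0.54=0.46 → w = 0.4600
Rules with consequent 'normal': {R1, R2, R3, R4} → strengths 0.3599, 0.5945, 0.1722, 0.4600
Aggregate via t-conorm [a + b − a·b]: 0.8840

0.884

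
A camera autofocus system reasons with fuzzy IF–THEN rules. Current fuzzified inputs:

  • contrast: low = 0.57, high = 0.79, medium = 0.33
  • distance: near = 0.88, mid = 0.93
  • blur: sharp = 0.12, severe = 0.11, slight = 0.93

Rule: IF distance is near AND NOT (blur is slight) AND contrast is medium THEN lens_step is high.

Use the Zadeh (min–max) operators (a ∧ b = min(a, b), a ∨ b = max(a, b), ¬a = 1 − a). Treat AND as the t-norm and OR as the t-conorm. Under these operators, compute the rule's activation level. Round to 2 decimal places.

firing strength: near=0.88, ¬slight=1−0.93=0.07, medium=0.33; AND[min(a, b)] → w = 0.07

0.07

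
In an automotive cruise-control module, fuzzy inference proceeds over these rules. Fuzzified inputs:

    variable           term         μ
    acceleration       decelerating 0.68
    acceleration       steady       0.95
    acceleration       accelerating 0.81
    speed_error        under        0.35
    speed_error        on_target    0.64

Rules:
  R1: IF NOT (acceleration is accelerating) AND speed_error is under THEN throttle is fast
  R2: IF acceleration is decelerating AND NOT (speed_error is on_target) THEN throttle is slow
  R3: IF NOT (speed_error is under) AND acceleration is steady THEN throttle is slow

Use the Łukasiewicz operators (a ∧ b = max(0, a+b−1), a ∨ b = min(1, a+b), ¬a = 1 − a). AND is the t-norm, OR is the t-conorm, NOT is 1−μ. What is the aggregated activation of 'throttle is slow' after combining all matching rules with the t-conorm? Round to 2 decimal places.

R1: ¬accelerating=1−0.81=0.19, under=0.35; AND[max(0, a+b−1)] → w = 0.00
R2: decelerating=0.68, ¬on_target=1−0.64=0.36; AND[max(0, a+b−1)] → w = 0.04
R3: ¬under=1−0.35=0.65, steady=0.95; AND[max(0, a+b−1)] → w = 0.60
Rules with consequent 'slow': {R2, R3} → strengths 0.04, 0.60
Aggregate via t-conorm [min(1, a+b)]: 0.64

0.64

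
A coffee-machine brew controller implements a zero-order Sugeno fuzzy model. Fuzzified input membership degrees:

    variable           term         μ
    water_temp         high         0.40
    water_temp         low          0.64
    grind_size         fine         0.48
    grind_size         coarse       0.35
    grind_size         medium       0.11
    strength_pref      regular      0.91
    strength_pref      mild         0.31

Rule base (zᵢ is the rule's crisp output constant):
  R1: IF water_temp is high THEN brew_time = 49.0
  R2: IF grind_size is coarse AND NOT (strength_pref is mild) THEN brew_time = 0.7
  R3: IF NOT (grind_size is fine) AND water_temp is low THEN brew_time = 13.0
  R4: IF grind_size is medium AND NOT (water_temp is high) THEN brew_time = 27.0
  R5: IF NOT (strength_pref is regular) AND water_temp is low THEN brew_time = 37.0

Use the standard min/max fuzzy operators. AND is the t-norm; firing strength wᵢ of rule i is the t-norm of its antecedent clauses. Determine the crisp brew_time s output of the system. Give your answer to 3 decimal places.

22.384

R1 (z=49.0): high=0.40 → w = 0.40
R2 (z=0.7): coarse=0.35, ¬mild=1−0.31=0.69; AND[min(a, b)] → w = 0.35
R3 (z=13.0): ¬fine=1−0.48=0.52, low=0.64; AND[min(a, b)] → w = 0.52
R4 (z=27.0): medium=0.11, ¬high=1−0.40=0.60; AND[min(a, b)] → w = 0.11
R5 (z=37.0): ¬regular=1−0.91=0.09, low=0.64; AND[min(a, b)] → w = 0.09
Weighted average = (0.40·49.0 + 0.35·0.7 + 0.52·13.0 + 0.11·27.0 + 0.09·37.0) / (0.40 + 0.35 + 0.52 + 0.11 + 0.09)
  = 32.9050 / 1.4700 = 22.384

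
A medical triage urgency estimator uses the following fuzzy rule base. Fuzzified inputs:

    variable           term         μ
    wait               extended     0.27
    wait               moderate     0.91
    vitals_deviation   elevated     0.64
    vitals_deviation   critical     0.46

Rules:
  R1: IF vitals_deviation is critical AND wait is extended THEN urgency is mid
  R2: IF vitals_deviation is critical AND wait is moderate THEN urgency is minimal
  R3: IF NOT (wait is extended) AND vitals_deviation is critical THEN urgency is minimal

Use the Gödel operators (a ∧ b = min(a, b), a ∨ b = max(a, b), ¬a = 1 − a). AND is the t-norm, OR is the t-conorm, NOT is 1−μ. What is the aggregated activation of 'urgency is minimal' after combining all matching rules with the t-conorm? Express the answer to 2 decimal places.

0.46

R1: critical=0.46, extended=0.27; AND[min(a, b)] → w = 0.27
R2: critical=0.46, moderate=0.91; AND[min(a, b)] → w = 0.46
R3: ¬extended=1−0.27=0.73, critical=0.46; AND[min(a, b)] → w = 0.46
Rules with consequent 'minimal': {R2, R3} → strengths 0.46, 0.46
Aggregate via t-conorm [max(a, b)]: 0.46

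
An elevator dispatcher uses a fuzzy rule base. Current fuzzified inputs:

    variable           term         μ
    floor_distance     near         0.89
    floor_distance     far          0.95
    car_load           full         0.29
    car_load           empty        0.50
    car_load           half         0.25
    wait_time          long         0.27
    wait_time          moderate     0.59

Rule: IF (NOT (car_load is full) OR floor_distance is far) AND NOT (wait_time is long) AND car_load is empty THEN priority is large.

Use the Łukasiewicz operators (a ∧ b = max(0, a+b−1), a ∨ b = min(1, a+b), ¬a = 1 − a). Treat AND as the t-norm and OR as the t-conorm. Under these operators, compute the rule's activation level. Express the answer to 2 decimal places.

firing strength: (¬full=1−0.29=0.71 OR far=0.95) = 1.00; AND[max(0, a+b−1)] with ¬long=1−0.27=0.73, empty=0.50 → w = 0.23

0.23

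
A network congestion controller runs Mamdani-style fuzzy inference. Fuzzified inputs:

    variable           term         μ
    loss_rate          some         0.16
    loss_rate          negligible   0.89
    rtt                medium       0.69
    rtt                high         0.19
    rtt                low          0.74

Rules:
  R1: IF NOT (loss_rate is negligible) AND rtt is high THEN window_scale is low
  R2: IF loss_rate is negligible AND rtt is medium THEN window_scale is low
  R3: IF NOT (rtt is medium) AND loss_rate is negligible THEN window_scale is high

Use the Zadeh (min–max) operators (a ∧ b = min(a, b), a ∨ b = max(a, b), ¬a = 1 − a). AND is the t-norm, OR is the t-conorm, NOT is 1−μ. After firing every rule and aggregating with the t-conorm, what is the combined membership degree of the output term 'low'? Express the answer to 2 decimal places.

0.69

R1: ¬negligible=1−0.89=0.11, high=0.19; AND[min(a, b)] → w = 0.11
R2: negligible=0.89, medium=0.69; AND[min(a, b)] → w = 0.69
R3: ¬medium=1−0.69=0.31, negligible=0.89; AND[min(a, b)] → w = 0.31
Rules with consequent 'low': {R1, R2} → strengths 0.11, 0.69
Aggregate via t-conorm [max(a, b)]: 0.69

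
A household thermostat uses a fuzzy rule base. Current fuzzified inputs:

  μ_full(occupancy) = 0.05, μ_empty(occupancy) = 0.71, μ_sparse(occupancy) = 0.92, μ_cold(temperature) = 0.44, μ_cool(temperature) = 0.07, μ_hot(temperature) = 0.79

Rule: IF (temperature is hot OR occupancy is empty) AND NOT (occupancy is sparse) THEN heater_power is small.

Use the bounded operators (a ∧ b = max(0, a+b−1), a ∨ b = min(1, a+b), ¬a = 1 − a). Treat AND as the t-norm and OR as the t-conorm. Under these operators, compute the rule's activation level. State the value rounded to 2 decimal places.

0.08

firing strength: (hot=0.79 OR empty=0.71) = 1.00; AND[max(0, a+b−1)] with ¬sparse=1−0.92=0.08 → w = 0.08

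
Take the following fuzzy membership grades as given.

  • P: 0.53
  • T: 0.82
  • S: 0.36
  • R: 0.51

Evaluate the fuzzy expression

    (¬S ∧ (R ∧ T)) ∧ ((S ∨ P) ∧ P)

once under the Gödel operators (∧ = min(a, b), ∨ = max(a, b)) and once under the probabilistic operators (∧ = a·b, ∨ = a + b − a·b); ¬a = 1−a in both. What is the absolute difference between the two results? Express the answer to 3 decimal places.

0.411

Under Gödel:
  ¬S = 1 − 0.36 = 0.64
  R ∧ T = min(a, b) on (0.51, 0.82) = 0.51
  ¬S ∧ (R ∧ T) = min(a, b) on (0.64, 0.51) = 0.51
  S ∨ P = max(a, b) on (0.36, 0.53) = 0.53
  (S ∨ P) ∧ P = min(a, b) on (0.53, 0.53) = 0.53
  (¬S ∧ (R ∧ T)) ∧ ((S ∨ P) ∧ P) = min(a, b) on (0.51, 0.53) = 0.51
  → value = 0.5100
Under probabilistic:
  ¬S = 1 − 0.3600 = 0.6400
  R ∧ T = a·b on (0.5100, 0.8200) = 0.4182
  ¬S ∧ (R ∧ T) = a·b on (0.6400, 0.4182) = 0.2676
  S ∨ P = a + b − a·b on (0.3600, 0.5300) = 0.6992
  (S ∨ P) ∧ P = a·b on (0.6992, 0.5300) = 0.3706
  (¬S ∧ (R ∧ T)) ∧ ((S ∨ P) ∧ P) = a·b on (0.2676, 0.3706) = 0.0992
  → value = 0.0992
|0.5100 − 0.0992| = 0.411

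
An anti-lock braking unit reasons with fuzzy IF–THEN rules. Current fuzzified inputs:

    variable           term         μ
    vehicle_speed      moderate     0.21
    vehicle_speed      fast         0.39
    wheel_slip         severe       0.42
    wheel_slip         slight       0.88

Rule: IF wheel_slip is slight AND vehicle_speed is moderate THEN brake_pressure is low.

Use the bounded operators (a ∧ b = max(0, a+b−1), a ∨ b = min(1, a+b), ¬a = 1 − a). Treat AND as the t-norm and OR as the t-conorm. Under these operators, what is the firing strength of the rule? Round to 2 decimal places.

firing strength: slight=0.88, moderate=0.21; AND[max(0, a+b−1)] → w = 0.09

0.09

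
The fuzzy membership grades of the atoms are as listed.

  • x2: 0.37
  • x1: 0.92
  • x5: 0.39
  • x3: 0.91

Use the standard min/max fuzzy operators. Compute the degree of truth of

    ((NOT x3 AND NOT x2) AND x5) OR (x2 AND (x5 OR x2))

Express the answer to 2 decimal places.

NOT x3 = 1 − 0.91 = 0.09
NOT x2 = 1 − 0.37 = 0.63
NOT x3 AND NOT x2 = min(a, b) on (0.09, 0.63) = 0.09
(NOT x3 AND NOT x2) AND x5 = min(a, b) on (0.09, 0.39) = 0.09
x5 OR x2 = max(a, b) on (0.39, 0.37) = 0.39
x2 AND (x5 OR x2) = min(a, b) on (0.37, 0.39) = 0.37
((NOT x3 AND NOT x2) AND x5) OR (x2 AND (x5 OR x2)) = max(a, b) on (0.09, 0.37) = 0.37

0.37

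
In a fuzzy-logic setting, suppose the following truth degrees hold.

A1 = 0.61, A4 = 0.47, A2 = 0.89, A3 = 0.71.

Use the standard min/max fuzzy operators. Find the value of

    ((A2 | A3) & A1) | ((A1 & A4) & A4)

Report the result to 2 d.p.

A2 | A3 = max(a, b) on (0.89, 0.71) = 0.89
(A2 | A3) & A1 = min(a, b) on (0.89, 0.61) = 0.61
A1 & A4 = min(a, b) on (0.61, 0.47) = 0.47
(A1 & A4) & A4 = min(a, b) on (0.47, 0.47) = 0.47
((A2 | A3) & A1) | ((A1 & A4) & A4) = max(a, b) on (0.61, 0.47) = 0.61

0.61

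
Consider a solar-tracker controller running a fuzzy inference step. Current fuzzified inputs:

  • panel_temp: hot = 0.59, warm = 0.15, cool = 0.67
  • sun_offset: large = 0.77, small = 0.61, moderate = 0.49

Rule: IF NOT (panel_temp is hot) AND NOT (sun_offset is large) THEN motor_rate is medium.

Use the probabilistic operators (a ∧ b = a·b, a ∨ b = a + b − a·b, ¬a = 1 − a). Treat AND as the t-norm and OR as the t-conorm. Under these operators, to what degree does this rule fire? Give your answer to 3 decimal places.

firing strength: ¬hot=1−0.59=0.41, ¬large=1−0.77=0.23; AND[a·b] → w = 0.0943

0.094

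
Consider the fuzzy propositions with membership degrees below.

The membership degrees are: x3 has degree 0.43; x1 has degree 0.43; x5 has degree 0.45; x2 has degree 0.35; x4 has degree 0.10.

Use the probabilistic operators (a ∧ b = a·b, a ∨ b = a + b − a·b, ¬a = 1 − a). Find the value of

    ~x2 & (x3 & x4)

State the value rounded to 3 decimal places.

0.028

~x2 = 1 − 0.3500 = 0.6500
x3 & x4 = a·b on (0.4300, 0.1000) = 0.0430
~x2 & (x3 & x4) = a·b on (0.6500, 0.0430) = 0.0280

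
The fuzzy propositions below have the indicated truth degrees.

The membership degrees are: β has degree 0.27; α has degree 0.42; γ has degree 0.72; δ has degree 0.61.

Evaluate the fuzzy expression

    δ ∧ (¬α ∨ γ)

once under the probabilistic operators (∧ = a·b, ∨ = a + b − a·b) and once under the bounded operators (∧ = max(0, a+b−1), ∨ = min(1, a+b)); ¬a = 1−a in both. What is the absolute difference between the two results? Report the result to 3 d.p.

0.072

Under probabilistic:
  ¬α = 1 − 0.4200 = 0.5800
  ¬α ∨ γ = a + b − a·b on (0.5800, 0.7200) = 0.8824
  δ ∧ (¬α ∨ γ) = a·b on (0.6100, 0.8824) = 0.5383
  → value = 0.5383
Under bounded:
  ¬α = 1 − 0.42 = 0.58
  ¬α ∨ γ = min(1, a+b) on (0.58, 0.72) = 1.00
  δ ∧ (¬α ∨ γ) = max(0, a+b−1) on (0.61, 1.00) = 0.61
  → value = 0.6100
|0.5383 − 0.6100| = 0.072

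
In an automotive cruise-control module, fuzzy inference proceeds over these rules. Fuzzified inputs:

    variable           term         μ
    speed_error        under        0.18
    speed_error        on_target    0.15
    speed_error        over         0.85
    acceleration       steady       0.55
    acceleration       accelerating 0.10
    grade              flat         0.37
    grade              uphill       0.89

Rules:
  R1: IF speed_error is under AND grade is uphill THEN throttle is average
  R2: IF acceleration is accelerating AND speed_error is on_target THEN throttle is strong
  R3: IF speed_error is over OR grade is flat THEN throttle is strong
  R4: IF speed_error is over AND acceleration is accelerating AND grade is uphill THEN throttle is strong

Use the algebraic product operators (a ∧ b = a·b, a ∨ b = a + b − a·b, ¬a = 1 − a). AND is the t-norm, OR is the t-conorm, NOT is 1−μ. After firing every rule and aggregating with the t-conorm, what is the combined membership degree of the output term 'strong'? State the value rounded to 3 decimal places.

R1: under=0.18, uphill=0.89; AND[a·b] → w = 0.1602
R2: accelerating=0.10, on_target=0.15; AND[a·b] → w = 0.0150
R3: over=0.85, flat=0.37; OR[a + b − a·b] → w = 0.9055
R4: over=0.85, accelerating=0.10, uphill=0.89; AND[a·b] → w = 0.0757
Rules with consequent 'strong': {R2, R3, R4} → strengths 0.0150, 0.9055, 0.0757
Aggregate via t-conorm [a + b − a·b]: 0.9140

0.914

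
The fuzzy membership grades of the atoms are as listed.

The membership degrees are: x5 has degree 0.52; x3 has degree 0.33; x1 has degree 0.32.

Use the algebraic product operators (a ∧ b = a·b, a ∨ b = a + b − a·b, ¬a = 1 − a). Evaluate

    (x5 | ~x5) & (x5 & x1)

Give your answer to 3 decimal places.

~x5 = 1 − 0.5200 = 0.4800
x5 | ~x5 = a + b − a·b on (0.5200, 0.4800) = 0.7504
x5 & x1 = a·b on (0.5200, 0.3200) = 0.1664
(x5 | ~x5) & (x5 & x1) = a·b on (0.7504, 0.1664) = 0.1249

0.125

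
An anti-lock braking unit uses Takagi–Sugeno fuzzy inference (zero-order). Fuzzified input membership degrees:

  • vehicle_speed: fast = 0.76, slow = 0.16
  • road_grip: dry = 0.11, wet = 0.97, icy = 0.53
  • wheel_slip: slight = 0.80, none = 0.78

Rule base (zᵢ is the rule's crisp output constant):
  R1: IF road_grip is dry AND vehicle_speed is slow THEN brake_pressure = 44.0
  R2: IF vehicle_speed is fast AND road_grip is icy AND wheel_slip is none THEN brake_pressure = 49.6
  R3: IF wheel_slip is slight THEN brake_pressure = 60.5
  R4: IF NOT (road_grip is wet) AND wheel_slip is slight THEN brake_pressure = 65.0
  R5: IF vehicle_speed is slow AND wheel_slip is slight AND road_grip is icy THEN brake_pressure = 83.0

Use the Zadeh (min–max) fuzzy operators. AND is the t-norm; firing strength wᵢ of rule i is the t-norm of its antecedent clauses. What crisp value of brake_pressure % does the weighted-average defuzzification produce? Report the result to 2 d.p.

R1 (z=44.0): dry=0.11, slow=0.16; AND[min(a, b)] → w = 0.11
R2 (z=49.6): fast=0.76, icy=0.53, none=0.78; AND[min(a, b)] → w = 0.53
R3 (z=60.5): slight=0.80 → w = 0.80
R4 (z=65.0): ¬wet=1−0.97=0.03, slight=0.80; AND[min(a, b)] → w = 0.03
R5 (z=83.0): slow=0.16, slight=0.80, icy=0.53; AND[min(a, b)] → w = 0.16
Weighted average = (0.11·44.0 + 0.53·49.6 + 0.80·60.5 + 0.03·65.0 + 0.16·83.0) / (0.11 + 0.53 + 0.80 + 0.03 + 0.16)
  = 94.7580 / 1.6300 = 58.13

58.13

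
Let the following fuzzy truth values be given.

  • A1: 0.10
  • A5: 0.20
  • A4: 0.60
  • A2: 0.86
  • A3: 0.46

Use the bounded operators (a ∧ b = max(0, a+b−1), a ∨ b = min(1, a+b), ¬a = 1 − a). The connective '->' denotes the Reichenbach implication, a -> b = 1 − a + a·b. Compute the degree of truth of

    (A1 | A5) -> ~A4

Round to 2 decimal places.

A1 | A5 = min(1, a+b) on (0.10, 0.20) = 0.30
~A4 = 1 − 0.60 = 0.40
(A1 | A5) -> ~A4  [Reichenbach: 1 − a + a·b] with a=0.30, b=0.40 → 0.82

0.82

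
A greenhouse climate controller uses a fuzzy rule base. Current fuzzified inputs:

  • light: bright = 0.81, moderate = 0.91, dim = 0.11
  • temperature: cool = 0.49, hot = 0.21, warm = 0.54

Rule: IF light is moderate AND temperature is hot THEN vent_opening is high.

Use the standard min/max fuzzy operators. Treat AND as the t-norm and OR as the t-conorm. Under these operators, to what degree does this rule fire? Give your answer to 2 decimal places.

0.21

firing strength: moderate=0.91, hot=0.21; AND[min(a, b)] → w = 0.21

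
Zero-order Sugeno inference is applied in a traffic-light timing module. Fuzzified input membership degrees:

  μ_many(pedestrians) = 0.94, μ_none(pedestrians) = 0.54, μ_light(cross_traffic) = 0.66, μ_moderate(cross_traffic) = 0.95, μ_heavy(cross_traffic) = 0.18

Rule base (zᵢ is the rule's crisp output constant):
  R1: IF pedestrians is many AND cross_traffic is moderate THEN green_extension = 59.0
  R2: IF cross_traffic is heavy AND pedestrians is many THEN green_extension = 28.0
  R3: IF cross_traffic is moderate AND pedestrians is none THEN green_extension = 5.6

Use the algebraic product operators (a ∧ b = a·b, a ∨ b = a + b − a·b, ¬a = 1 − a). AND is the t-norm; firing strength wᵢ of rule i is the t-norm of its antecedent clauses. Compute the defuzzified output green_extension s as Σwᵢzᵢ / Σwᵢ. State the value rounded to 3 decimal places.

R1 (z=59.0): many=0.94, moderate=0.95; AND[a·b] → w = 0.8930
R2 (z=28.0): heavy=0.18, many=0.94; AND[a·b] → w = 0.1692
R3 (z=5.6): moderate=0.95, none=0.54; AND[a·b] → w = 0.5130
Weighted average = (0.8930·59.0 + 0.1692·28.0 + 0.5130·5.6) / (0.8930 + 0.1692 + 0.5130)
  = 60.2974 / 1.5752 = 38.279

38.279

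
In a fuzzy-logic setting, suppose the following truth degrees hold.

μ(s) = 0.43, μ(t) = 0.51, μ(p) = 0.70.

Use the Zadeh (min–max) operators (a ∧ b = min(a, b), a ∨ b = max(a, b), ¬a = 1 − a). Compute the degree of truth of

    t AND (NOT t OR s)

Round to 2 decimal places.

NOT t = 1 − 0.51 = 0.49
NOT t OR s = max(a, b) on (0.49, 0.43) = 0.49
t AND (NOT t OR s) = min(a, b) on (0.51, 0.49) = 0.49

0.49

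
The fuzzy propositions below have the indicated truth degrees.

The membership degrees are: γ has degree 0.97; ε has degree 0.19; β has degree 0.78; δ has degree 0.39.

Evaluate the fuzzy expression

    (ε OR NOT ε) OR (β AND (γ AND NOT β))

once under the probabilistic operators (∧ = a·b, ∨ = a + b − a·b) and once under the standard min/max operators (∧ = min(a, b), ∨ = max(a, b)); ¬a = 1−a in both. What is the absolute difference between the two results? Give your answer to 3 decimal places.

Under probabilistic:
  NOT ε = 1 − 0.1900 = 0.8100
  ε OR NOT ε = a + b − a·b on (0.1900, 0.8100) = 0.8461
  NOT β = 1 − 0.7800 = 0.2200
  γ AND NOT β = a·b on (0.9700, 0.2200) = 0.2134
  β AND (γ AND NOT β) = a·b on (0.7800, 0.2134) = 0.1665
  (ε OR NOT ε) OR (β AND (γ AND NOT β)) = a + b − a·b on (0.8461, 0.1665) = 0.8717
  → value = 0.8717
Under standard min/max:
  NOT ε = 1 − 0.19 = 0.81
  ε OR NOT ε = max(a, b) on (0.19, 0.81) = 0.81
  NOT β = 1 − 0.78 = 0.22
  γ AND NOT β = min(a, b) on (0.97, 0.22) = 0.22
  β AND (γ AND NOT β) = min(a, b) on (0.78, 0.22) = 0.22
  (ε OR NOT ε) OR (β AND (γ AND NOT β)) = max(a, b) on (0.81, 0.22) = 0.81
  → value = 0.8100
|0.8717 − 0.8100| = 0.062

0.062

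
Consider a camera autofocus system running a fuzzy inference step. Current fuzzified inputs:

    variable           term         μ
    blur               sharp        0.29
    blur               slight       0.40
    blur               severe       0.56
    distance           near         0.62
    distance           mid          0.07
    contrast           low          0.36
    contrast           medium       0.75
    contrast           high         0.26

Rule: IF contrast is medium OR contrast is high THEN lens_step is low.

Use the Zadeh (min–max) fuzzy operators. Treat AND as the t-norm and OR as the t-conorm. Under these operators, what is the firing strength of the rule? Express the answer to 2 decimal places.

firing strength: medium=0.75, high=0.26; OR[max(a, b)] → w = 0.75

0.75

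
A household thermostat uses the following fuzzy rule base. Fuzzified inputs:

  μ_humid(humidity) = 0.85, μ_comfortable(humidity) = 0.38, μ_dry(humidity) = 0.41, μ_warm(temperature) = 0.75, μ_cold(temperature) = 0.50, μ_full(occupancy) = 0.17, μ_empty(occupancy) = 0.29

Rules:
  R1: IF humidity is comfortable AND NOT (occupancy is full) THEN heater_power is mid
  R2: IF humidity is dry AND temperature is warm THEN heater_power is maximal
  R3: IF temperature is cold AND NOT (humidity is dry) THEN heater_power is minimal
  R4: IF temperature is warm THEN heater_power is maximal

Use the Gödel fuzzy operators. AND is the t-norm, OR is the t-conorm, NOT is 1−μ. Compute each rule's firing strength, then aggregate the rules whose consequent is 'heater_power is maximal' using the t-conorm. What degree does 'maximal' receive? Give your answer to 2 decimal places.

R1: comfortable=0.38, ¬full=1−0.17=0.83; AND[min(a, b)] → w = 0.38
R2: dry=0.41, warm=0.75; AND[min(a, b)] → w = 0.41
R3: cold=0.50, ¬dry=1−0.41=0.59; AND[min(a, b)] → w = 0.50
R4: warm=0.75 → w = 0.75
Rules with consequent 'maximal': {R2, R4} → strengths 0.41, 0.75
Aggregate via t-conorm [max(a, b)]: 0.75

0.75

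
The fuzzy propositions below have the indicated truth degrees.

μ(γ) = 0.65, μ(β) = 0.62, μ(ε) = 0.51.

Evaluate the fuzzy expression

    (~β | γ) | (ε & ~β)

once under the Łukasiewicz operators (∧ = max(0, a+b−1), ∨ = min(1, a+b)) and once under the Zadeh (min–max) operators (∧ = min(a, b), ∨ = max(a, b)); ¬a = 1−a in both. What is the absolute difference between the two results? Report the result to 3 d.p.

Under Łukasiewicz:
  ~β = 1 − 0.62 = 0.38
  ~β | γ = min(1, a+b) on (0.38, 0.65) = 1.00
  ~β = 1 − 0.62 = 0.38
  ε & ~β = max(0, a+b−1) on (0.51, 0.38) = 0.00
  (~β | γ) | (ε & ~β) = min(1, a+b) on (1.00, 0.00) = 1.00
  → value = 1.0000
Under Zadeh (min–max):
  ~β = 1 − 0.62 = 0.38
  ~β | γ = max(a, b) on (0.38, 0.65) = 0.65
  ~β = 1 − 0.62 = 0.38
  ε & ~β = min(a, b) on (0.51, 0.38) = 0.38
  (~β | γ) | (ε & ~β) = max(a, b) on (0.65, 0.38) = 0.65
  → value = 0.6500
|1.0000 − 0.6500| = 0.350

0.350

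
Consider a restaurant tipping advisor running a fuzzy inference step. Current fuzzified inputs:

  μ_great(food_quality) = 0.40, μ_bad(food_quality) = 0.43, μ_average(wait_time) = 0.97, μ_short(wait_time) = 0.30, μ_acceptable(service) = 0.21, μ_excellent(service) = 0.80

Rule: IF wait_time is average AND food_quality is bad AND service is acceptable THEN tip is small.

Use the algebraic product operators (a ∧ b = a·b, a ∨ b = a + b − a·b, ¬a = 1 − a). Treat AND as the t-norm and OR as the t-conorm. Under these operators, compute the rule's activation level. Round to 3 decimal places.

firing strength: average=0.97, bad=0.43, acceptable=0.21; AND[a·b] → w = 0.0876

0.088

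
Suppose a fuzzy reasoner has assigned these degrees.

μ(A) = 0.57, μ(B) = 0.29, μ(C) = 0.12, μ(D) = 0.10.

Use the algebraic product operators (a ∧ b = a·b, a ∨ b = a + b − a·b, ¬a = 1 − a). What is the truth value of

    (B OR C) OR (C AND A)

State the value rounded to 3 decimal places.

0.418

B OR C = a + b − a·b on (0.2900, 0.1200) = 0.3752
C AND A = a·b on (0.1200, 0.5700) = 0.0684
(B OR C) OR (C AND A) = a + b − a·b on (0.3752, 0.0684) = 0.4179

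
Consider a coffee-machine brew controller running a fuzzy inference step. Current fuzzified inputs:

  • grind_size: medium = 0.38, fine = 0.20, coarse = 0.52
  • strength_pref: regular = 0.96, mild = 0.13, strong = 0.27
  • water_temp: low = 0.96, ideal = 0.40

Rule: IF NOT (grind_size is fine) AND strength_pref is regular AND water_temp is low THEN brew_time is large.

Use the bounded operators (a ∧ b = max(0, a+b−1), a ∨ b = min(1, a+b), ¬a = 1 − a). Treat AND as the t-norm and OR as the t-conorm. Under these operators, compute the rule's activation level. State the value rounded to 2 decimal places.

0.72

firing strength: ¬fine=1−0.20=0.80, regular=0.96, low=0.96; AND[max(0, a+b−1)] → w = 0.72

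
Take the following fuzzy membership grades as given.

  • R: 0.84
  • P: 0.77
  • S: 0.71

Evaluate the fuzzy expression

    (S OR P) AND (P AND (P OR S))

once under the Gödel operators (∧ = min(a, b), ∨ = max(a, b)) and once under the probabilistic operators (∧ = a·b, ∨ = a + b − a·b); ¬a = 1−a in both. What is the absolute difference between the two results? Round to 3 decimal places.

0.099

Under Gödel:
  S OR P = max(a, b) on (0.71, 0.77) = 0.77
  P OR S = max(a, b) on (0.77, 0.71) = 0.77
  P AND (P OR S) = min(a, b) on (0.77, 0.77) = 0.77
  (S OR P) AND (P AND (P OR S)) = min(a, b) on (0.77, 0.77) = 0.77
  → value = 0.7700
Under probabilistic:
  S OR P = a + b − a·b on (0.7100, 0.7700) = 0.9333
  P OR S = a + b − a·b on (0.7700, 0.7100) = 0.9333
  P AND (P OR S) = a·b on (0.7700, 0.9333) = 0.7186
  (S OR P) AND (P AND (P OR S)) = a·b on (0.9333, 0.7186) = 0.6707
  → value = 0.6707
|0.7700 − 0.6707| = 0.099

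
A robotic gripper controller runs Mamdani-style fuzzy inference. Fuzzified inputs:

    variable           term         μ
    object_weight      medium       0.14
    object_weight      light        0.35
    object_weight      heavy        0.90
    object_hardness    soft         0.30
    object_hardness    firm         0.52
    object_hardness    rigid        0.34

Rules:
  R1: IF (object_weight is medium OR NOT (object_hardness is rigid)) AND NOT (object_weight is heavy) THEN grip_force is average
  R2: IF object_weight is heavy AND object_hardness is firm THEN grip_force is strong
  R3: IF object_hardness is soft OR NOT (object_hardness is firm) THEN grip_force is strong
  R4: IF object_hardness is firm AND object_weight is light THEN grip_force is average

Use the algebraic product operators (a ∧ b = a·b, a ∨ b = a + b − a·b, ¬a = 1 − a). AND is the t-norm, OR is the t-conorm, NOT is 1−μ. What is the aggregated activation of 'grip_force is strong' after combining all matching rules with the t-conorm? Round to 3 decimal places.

0.806

R1: (medium=0.14 OR ¬rigid=1−0.34=0.66) = 0.7076; AND[a·b] with ¬heavy=1−0.90=0.10 → w = 0.0708
R2: heavy=0.90, firm=0.52; AND[a·b] → w = 0.4680
R3: soft=0.30, ¬firm=1−0.52=0.48; OR[a + b − a·b] → w = 0.6360
R4: firm=0.52, light=0.35; AND[a·b] → w = 0.1820
Rules with consequent 'strong': {R2, R3} → strengths 0.4680, 0.6360
Aggregate via t-conorm [a + b − a·b]: 0.8064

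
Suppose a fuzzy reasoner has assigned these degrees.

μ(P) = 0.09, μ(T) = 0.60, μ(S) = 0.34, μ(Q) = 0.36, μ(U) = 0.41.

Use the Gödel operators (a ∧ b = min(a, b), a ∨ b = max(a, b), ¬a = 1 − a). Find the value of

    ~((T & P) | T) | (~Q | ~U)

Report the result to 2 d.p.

T & P = min(a, b) on (0.60, 0.09) = 0.09
(T & P) | T = max(a, b) on (0.09, 0.60) = 0.60
~((T & P) | T) = 1 − 0.60 = 0.40
~Q = 1 − 0.36 = 0.64
~U = 1 − 0.41 = 0.59
~Q | ~U = max(a, b) on (0.64, 0.59) = 0.64
~((T & P) | T) | (~Q | ~U) = max(a, b) on (0.40, 0.64) = 0.64

0.64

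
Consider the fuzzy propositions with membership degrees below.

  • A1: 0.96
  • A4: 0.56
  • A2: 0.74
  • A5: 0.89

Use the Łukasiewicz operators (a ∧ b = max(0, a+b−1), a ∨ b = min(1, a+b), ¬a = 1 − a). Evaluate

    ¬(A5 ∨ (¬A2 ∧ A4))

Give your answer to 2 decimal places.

¬A2 = 1 − 0.74 = 0.26
¬A2 ∧ A4 = max(0, a+b−1) on (0.26, 0.56) = 0.00
A5 ∨ (¬A2 ∧ A4) = min(1, a+b) on (0.89, 0.00) = 0.89
¬(A5 ∨ (¬A2 ∧ A4)) = 1 − 0.89 = 0.11

0.11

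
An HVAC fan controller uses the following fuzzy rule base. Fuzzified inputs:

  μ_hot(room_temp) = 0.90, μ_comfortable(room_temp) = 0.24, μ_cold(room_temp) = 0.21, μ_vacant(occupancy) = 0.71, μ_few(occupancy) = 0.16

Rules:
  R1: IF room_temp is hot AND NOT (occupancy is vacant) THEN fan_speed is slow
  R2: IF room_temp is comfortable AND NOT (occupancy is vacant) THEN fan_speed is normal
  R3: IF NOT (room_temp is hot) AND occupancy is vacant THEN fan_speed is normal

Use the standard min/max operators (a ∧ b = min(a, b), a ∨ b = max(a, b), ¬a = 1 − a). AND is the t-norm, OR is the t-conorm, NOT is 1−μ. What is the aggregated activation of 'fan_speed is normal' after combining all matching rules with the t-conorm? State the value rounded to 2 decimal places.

0.24

R1: hot=0.90, ¬vacant=1−0.71=0.29; AND[min(a, b)] → w = 0.29
R2: comfortable=0.24, ¬vacant=1−0.71=0.29; AND[min(a, b)] → w = 0.24
R3: ¬hot=1−0.90=0.10, vacant=0.71; AND[min(a, b)] → w = 0.10
Rules with consequent 'normal': {R2, R3} → strengths 0.24, 0.10
Aggregate via t-conorm [max(a, b)]: 0.24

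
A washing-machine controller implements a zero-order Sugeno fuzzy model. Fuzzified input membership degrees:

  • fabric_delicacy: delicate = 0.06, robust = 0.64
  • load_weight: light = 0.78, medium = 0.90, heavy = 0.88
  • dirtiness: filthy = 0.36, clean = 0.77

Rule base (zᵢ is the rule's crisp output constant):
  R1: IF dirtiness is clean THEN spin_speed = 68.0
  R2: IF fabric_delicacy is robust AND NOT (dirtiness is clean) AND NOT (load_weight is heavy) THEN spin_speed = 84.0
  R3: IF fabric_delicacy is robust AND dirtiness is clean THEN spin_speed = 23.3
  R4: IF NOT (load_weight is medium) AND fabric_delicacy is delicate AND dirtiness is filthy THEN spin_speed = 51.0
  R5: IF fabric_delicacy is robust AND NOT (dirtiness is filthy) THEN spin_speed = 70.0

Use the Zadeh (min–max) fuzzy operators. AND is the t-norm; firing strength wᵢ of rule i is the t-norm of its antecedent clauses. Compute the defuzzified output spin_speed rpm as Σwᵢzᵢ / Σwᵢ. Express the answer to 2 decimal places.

56.15

R1 (z=68.0): clean=0.77 → w = 0.77
R2 (z=84.0): robust=0.64, ¬clean=1−0.77=0.23, ¬heavy=1−0.88=0.12; AND[min(a, b)] → w = 0.12
R3 (z=23.3): robust=0.64, clean=0.77; AND[min(a, b)] → w = 0.64
R4 (z=51.0): ¬medium=1−0.90=0.10, delicate=0.06, filthy=0.36; AND[min(a, b)] → w = 0.06
R5 (z=70.0): robust=0.64, ¬filthy=1−0.36=0.64; AND[min(a, b)] → w = 0.64
Weighted average = (0.77·68.0 + 0.12·84.0 + 0.64·23.3 + 0.06·51.0 + 0.64·70.0) / (0.77 + 0.12 + 0.64 + 0.06 + 0.64)
  = 125.2120 / 2.2300 = 56.15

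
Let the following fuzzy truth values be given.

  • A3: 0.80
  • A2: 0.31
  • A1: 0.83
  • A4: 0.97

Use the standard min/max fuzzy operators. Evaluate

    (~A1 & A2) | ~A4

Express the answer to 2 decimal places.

~A1 = 1 − 0.83 = 0.17
~A1 & A2 = min(a, b) on (0.17, 0.31) = 0.17
~A4 = 1 − 0.97 = 0.03
(~A1 & A2) | ~A4 = max(a, b) on (0.17, 0.03) = 0.17

0.17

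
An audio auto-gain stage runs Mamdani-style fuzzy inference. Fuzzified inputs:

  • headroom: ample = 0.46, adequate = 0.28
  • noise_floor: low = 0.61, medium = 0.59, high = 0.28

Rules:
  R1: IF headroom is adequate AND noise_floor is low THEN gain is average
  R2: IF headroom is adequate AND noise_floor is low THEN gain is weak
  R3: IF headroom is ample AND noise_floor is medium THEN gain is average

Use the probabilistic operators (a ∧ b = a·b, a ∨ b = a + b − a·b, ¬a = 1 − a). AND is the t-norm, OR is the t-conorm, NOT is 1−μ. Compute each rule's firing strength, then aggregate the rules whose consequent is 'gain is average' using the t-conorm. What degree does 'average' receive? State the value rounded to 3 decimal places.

R1: adequate=0.28, low=0.61; AND[a·b] → w = 0.1708
R2: adequate=0.28, low=0.61; AND[a·b] → w = 0.1708
R3: ample=0.46, medium=0.59; AND[a·b] → w = 0.2714
Rules with consequent 'average': {R1, R3} → strengths 0.1708, 0.2714
Aggregate via t-conorm [a + b − a·b]: 0.3958

0.396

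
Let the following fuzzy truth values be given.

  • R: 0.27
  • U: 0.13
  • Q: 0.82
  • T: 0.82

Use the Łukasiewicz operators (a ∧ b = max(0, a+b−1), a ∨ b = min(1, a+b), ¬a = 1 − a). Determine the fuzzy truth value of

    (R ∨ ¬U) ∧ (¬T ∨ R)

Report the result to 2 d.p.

0.45

¬U = 1 − 0.13 = 0.87
R ∨ ¬U = min(1, a+b) on (0.27, 0.87) = 1.00
¬T = 1 − 0.82 = 0.18
¬T ∨ R = min(1, a+b) on (0.18, 0.27) = 0.45
(R ∨ ¬U) ∧ (¬T ∨ R) = max(0, a+b−1) on (1.00, 0.45) = 0.45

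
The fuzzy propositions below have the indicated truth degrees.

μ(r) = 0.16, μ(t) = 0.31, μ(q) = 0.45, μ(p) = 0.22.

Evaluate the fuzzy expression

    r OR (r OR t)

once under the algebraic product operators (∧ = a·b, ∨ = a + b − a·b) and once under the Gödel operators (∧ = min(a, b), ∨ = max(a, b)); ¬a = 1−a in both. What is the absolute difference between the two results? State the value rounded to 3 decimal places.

Under algebraic product:
  r OR t = a + b − a·b on (0.1600, 0.3100) = 0.4204
  r OR (r OR t) = a + b − a·b on (0.1600, 0.4204) = 0.5131
  → value = 0.5131
Under Gödel:
  r OR t = max(a, b) on (0.16, 0.31) = 0.31
  r OR (r OR t) = max(a, b) on (0.16, 0.31) = 0.31
  → value = 0.3100
|0.5131 − 0.3100| = 0.203

0.203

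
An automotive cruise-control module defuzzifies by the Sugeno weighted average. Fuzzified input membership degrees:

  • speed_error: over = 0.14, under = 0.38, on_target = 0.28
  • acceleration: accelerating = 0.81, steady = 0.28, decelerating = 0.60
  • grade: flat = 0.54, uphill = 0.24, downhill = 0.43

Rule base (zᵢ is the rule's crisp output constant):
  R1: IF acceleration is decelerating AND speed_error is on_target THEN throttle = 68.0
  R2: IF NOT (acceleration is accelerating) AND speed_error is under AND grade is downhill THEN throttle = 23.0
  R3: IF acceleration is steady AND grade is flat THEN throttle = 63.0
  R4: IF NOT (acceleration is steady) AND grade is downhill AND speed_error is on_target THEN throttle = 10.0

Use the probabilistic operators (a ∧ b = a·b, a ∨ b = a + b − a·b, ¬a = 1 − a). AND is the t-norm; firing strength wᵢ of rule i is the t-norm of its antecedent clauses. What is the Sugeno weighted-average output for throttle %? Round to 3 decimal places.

R1 (z=68.0): decelerating=0.60, on_target=0.28; AND[a·b] → w = 0.1680
R2 (z=23.0): ¬accelerating=1−0.81=0.19, under=0.38, downhill=0.43; AND[a·b] → w = 0.0310
R3 (z=63.0): steady=0.28, flat=0.54; AND[a·b] → w = 0.1512
R4 (z=10.0): ¬steady=1−0.28=0.72, downhill=0.43, on_target=0.28; AND[a·b] → w = 0.0867
Weighted average = (0.1680·68.0 + 0.0310·23.0 + 0.1512·63.0 + 0.0867·10.0) / (0.1680 + 0.0310 + 0.1512 + 0.0867)
  = 22.5305 / 0.4369 = 51.565

51.565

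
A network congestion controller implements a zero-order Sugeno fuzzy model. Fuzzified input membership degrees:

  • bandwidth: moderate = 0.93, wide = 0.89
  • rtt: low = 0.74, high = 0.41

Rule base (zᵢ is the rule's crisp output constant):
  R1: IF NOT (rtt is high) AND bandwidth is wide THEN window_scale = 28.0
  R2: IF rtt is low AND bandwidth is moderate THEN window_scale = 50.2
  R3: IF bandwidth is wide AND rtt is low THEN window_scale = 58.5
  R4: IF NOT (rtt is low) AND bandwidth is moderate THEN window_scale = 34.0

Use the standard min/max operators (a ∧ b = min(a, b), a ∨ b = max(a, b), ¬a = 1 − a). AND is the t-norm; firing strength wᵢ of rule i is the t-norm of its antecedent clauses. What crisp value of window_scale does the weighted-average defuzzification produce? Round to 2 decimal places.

45.41

R1 (z=28.0): ¬high=1−0.41=0.59, wide=0.89; AND[min(a, b)] → w = 0.59
R2 (z=50.2): low=0.74, moderate=0.93; AND[min(a, b)] → w = 0.74
R3 (z=58.5): wide=0.89, low=0.74; AND[min(a, b)] → w = 0.74
R4 (z=34.0): ¬low=1−0.74=0.26, moderate=0.93; AND[min(a, b)] → w = 0.26
Weighted average = (0.59·28.0 + 0.74·50.2 + 0.74·58.5 + 0.26·34.0) / (0.59 + 0.74 + 0.74 + 0.26)
  = 105.7980 / 2.3300 = 45.41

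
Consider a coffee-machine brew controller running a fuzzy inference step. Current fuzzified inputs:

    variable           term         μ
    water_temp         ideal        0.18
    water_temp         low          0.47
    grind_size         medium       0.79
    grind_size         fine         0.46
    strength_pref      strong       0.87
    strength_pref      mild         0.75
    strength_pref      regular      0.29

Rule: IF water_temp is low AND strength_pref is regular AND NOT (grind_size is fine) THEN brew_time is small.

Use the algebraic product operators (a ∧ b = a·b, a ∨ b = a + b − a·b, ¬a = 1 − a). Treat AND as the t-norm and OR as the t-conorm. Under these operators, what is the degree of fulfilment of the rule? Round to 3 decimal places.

firing strength: low=0.47, regular=0.29, ¬fine=1−0.46=0.54; AND[a·b] → w = 0.0736

0.074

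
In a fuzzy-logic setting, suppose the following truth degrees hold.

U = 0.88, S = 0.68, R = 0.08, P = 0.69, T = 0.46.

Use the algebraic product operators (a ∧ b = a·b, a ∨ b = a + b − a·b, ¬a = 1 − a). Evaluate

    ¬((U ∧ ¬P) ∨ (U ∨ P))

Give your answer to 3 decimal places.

0.027

¬P = 1 − 0.6900 = 0.3100
U ∧ ¬P = a·b on (0.8800, 0.3100) = 0.2728
U ∨ P = a + b − a·b on (0.8800, 0.6900) = 0.9628
(U ∧ ¬P) ∨ (U ∨ P) = a + b − a·b on (0.2728, 0.9628) = 0.9729
¬((U ∧ ¬P) ∨ (U ∨ P)) = 1 − 0.9729 = 0.0271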